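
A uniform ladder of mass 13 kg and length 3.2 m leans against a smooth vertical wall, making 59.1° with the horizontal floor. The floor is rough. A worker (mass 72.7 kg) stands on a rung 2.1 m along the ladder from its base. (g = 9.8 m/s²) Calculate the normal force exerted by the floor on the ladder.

ΣF_y = 0: N_floor = 13×9.8 + 72.7×9.8 = 839.86 N.

N_floor ≈ 840 N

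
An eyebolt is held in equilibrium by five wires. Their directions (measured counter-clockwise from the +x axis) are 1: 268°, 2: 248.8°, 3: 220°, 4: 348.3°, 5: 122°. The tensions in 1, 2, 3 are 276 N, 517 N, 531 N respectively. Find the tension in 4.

T_4 ≈ 1510 N

Resolve: ΣF_x = 276 cos 268° + 517 cos 248.8° + 531 cos 220° + T_4 cos 348.3° + T_5 cos 122° = 0.
        ΣF_y = 276 sin 268° + 517 sin 248.8° + 531 sin 220° + T_4 sin 348.3° + T_5 sin 122° = 0.
The known terms sum to (-603.4, -1099) N, so 0.9792 T_4 − 0.5299 T_5 = 603.4 and -0.2028 T_4 + 0.8480 T_5 = 1099.
Solving simultaneously: T_4 = 1513 N, T_5 = 1658 N.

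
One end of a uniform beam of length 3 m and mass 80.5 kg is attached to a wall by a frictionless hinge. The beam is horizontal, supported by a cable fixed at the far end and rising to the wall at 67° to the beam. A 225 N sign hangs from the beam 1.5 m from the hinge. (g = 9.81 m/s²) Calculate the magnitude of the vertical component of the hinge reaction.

Take torques about the hinge: T sin 67° · 3 = 80.5×9.81×1.5 + 225×1.5 = 1522.1 N·m.
So T = 1522.1 / (0.9205 × 3) = 551.17 N.
ΣF_y = 0: H_y = (80.5×9.81 + 225) − T sin 67° = 1014.7 − 507.35 = 507.35 N.

|H_y| ≈ 507 N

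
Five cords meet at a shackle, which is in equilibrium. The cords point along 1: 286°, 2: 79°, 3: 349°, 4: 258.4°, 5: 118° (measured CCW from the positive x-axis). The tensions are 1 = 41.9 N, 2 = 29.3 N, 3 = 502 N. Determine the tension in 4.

Resolve: ΣF_x = 41.9 cos 286° + 29.3 cos 79° + 502 cos 349° + T_4 cos 258.4° + T_5 cos 118° = 0.
        ΣF_y = 41.9 sin 286° + 29.3 sin 79° + 502 sin 349° + T_4 sin 258.4° + T_5 sin 118° = 0.
The known terms sum to (509.9, -107.3) N, so -0.2011 T_4 − 0.4695 T_5 = -509.9 and -0.9796 T_4 + 0.8829 T_5 = 107.3.
Solving simultaneously: T_4 = 627.3 N, T_5 = 817.5 N.

T_4 ≈ 627 N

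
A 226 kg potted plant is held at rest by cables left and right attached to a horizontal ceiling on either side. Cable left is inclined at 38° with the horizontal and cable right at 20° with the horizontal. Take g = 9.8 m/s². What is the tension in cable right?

T_right ≈ 2060 N

Weight W = 226 × 9.8 = 2215 N acts straight down.
Horizontal: T_left cos 38° = T_right cos 20°  →  T_left = 1.192 T_right.
Vertical: T_left sin 38° + T_right sin 20° = 2215.
Substituting the horizontal relation into the vertical equation gives 1.076 T_right = 2215, so T_right = 2058 N.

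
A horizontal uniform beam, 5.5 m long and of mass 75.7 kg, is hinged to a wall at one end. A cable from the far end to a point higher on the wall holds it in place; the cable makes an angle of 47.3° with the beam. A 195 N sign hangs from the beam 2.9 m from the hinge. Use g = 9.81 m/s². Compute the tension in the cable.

Take torques about the hinge: T sin 47.3° · 5.5 = 75.7×9.81×2.75 + 195×2.9 = 2607.7 N·m.
So T = 2607.7 / (0.7349 × 5.5) = 645.15 N.

T ≈ 645 N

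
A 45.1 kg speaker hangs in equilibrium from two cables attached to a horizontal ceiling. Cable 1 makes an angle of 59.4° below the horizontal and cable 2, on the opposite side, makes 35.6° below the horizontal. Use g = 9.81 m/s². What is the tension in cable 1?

T_1 ≈ 361 N

Weight W = 45.1 × 9.81 = 442.4 N acts straight down.
Horizontal: T_1 cos 59.4° = T_2 cos 35.6°  →  T_2 = 0.626 T_1.
Vertical: T_1 sin 59.4° + T_2 sin 35.6° = 442.4.
Substituting the horizontal relation into the vertical equation gives 1.225 T_1 = 442.4, so T_1 = 361.1 N.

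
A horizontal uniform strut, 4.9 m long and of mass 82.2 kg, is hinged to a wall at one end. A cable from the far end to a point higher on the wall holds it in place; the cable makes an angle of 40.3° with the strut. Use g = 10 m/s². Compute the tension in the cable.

Take torques about the hinge: T sin 40.3° · 4.9 = 82.2×10×2.45 = 2013.9 N·m.
So T = 2013.9 / (0.6468 × 4.9) = 635.45 N.

T ≈ 635 N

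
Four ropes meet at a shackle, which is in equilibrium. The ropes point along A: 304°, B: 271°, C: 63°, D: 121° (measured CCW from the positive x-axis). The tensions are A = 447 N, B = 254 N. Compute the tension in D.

Resolve: ΣF_x = 447 cos 304° + 254 cos 271° + T_C cos 63° + T_D cos 121° = 0.
        ΣF_y = 447 sin 304° + 254 sin 271° + T_C sin 63° + T_D sin 121° = 0.
The known terms sum to (254.4, -624.5) N, so 0.4540 T_C − 0.5150 T_D = -254.4 and 0.8910 T_C + 0.8572 T_D = 624.5.
Solving simultaneously: T_C = 122.2 N, T_D = 601.6 N.

T_D ≈ 602 N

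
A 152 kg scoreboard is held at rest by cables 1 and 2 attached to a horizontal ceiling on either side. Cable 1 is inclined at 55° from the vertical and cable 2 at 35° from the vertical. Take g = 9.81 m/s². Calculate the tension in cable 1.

Angles from the horizontal: cable 1 is 90° − 55° = 35°, cable 2 is 90° − 35° = 55°.
Weight W = 152 × 9.81 = 1491 N acts straight down.
Horizontal: T_1 cos 35° = T_2 cos 55°  →  T_2 = 1.428 T_1.
Vertical: T_1 sin 35° + T_2 sin 55° = 1491.
Substituting the horizontal relation into the vertical equation gives 1.743 T_1 = 1491, so T_1 = 855.3 N.

T_1 ≈ 855 N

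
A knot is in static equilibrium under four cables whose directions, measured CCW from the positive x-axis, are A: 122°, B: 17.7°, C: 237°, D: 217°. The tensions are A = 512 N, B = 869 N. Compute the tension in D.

T_D ≈ 253 N

Resolve: ΣF_x = 512 cos 122° + 869 cos 17.7° + T_C cos 237° + T_D cos 217° = 0.
        ΣF_y = 512 sin 122° + 869 sin 17.7° + T_C sin 237° + T_D sin 217° = 0.
The known terms sum to (556.5, 698.4) N, so -0.5446 T_C − 0.7986 T_D = -556.5 and -0.8387 T_C − 0.6018 T_D = -698.4.
Solving simultaneously: T_C = 651.5 N, T_D = 252.6 N.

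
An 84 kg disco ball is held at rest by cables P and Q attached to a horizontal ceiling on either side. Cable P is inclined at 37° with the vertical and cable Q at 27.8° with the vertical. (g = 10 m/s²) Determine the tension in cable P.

T_P ≈ 433 N

Angles from the horizontal: cable P is 90° − 37° = 53°, cable Q is 90° − 27.8° = 62.2°.
Weight W = 84 × 10 = 840 N acts straight down.
Horizontal: T_P cos 53° = T_Q cos 62.2°  →  T_Q = 1.29 T_P.
Vertical: T_P sin 53° + T_Q sin 62.2° = 840.
Substituting the horizontal relation into the vertical equation gives 1.94 T_P = 840, so T_P = 433 N.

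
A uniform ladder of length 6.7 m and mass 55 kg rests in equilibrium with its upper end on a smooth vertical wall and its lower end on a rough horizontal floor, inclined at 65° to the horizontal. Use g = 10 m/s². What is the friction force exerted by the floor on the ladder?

f ≈ 128 N

Torques about the foot: N_wall · 6.7 sin 65° = 55×10×3.35 cos 65° → N_wall = 128.23 N.
ΣF_x = 0: f_floor = N_wall = 128.23 N.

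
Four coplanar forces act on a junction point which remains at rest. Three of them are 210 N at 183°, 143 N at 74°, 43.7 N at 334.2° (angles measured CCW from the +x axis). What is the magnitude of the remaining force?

F ≈ 169 N

Sum the known components: ΣF_x = -131 N, ΣF_y = 107.5 N.
For equilibrium the remaining force must supply (−ΣF_x, −ΣF_y) = (131, -107.5) N.
Magnitude = √((131)² + (-107.5)²) = 169.4 N; direction = atan2(-107.5, 131) = 320.6°.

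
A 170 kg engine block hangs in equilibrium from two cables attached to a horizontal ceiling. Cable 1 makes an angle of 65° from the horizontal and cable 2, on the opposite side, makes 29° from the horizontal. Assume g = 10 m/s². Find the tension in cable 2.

Weight W = 170 × 10 = 1700 N acts straight down.
Horizontal: T_1 cos 65° = T_2 cos 29°  →  T_1 = 2.07 T_2.
Vertical: T_1 sin 65° + T_2 sin 29° = 1700.
Substituting the horizontal relation into the vertical equation gives 2.36 T_2 = 1700, so T_2 = 720.2 N.

T_2 ≈ 720 N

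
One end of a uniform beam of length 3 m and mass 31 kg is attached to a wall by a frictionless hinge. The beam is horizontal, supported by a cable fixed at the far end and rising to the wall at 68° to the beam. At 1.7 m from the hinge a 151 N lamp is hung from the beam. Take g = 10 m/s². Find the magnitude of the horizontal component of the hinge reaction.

Take torques about the hinge: T sin 68° · 3 = 31×10×1.5 + 151×1.7 = 721.7 N·m.
So T = 721.7 / (0.9272 × 3) = 259.46 N.
ΣF_x = 0: H_x = T cos 68° = 97.195 N.

H_x ≈ 97.2 N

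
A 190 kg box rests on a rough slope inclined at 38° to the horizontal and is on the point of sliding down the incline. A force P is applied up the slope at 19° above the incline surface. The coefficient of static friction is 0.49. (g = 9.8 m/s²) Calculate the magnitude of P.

On the verge of sliding down the incline, friction equals μN and acts up the slope.
Perpendicular: N + P sin 19° = W cos 38° = 1467 N.
Along incline: P cos 19° + μN = W sin 38° with W sin 38° = 1146 N.
Solving the pair for P and N: P = 543.8 N, N = 1290 N (and f = μN = 632.2 N).

P ≈ 544 N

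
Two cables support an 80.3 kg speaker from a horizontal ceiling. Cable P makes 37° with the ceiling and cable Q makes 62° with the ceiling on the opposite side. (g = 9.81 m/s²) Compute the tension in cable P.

Weight W = 80.3 × 9.81 = 787.7 N acts straight down.
Horizontal: T_P cos 37° = T_Q cos 62°  →  T_Q = 1.701 T_P.
Vertical: T_P sin 37° + T_Q sin 62° = 787.7.
Substituting the horizontal relation into the vertical equation gives 2.104 T_P = 787.7, so T_P = 374.4 N.

T_P ≈ 374 N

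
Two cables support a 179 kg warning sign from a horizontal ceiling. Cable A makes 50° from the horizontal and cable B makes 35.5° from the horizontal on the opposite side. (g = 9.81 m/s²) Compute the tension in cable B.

Weight W = 179 × 9.81 = 1756 N acts straight down.
Horizontal: T_A cos 50° = T_B cos 35.5°  →  T_A = 1.267 T_B.
Vertical: T_A sin 50° + T_B sin 35.5° = 1756.
Substituting the horizontal relation into the vertical equation gives 1.551 T_B = 1756, so T_B = 1132 N.

T_B ≈ 1130 N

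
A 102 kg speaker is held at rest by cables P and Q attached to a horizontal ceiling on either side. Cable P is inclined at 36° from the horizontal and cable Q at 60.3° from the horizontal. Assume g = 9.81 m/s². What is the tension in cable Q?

Weight W = 102 × 9.81 = 1001 N acts straight down.
Horizontal: T_P cos 36° = T_Q cos 60.3°  →  T_P = 0.6124 T_Q.
Vertical: T_P sin 36° + T_Q sin 60.3° = 1001.
Substituting the horizontal relation into the vertical equation gives 1.229 T_Q = 1001, so T_Q = 814.4 N.

T_Q ≈ 814 N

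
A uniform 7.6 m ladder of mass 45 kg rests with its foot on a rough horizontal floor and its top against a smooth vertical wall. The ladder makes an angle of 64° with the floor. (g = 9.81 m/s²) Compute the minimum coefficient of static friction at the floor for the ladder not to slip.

μ_min ≈ 0.244

ΣF_y = 0: N_floor = 45×9.81 = 441.45 N.
Torques about the foot: N_wall · 7.6 sin 64° = 45×9.81×3.8 cos 64° → N_wall = 107.65 N.
ΣF_x = 0: f_floor = N_wall = 107.65 N.
μ_min = f_floor / N_floor = 107.65 / 441.45 = 0.2439.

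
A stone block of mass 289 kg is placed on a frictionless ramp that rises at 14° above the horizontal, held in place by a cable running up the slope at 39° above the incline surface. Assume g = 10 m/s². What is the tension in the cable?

T ≈ 900 N

Take axes along and perpendicular to the incline. Weight components: W sin 14° = 699.2 N down-slope, W cos 14° = 2804 N into the surface.
Along incline: T cos 39° = W sin 14° → T = 899.6 N.
Perpendicular: N = W cos 14° − T sin 39° = 2238 N.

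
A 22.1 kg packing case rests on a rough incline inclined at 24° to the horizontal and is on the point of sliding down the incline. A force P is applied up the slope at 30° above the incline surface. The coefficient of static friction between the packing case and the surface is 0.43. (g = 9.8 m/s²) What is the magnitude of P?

P ≈ 4.63 N

On the verge of sliding down the incline, friction equals μN and acts up the slope.
Perpendicular: N + P sin 30° = W cos 24° = 197.9 N.
Along incline: P cos 30° + μN = W sin 24° with W sin 24° = 88.09 N.
Solving the pair for P and N: P = 4.628 N, N = 195.5 N (and f = μN = 84.08 N).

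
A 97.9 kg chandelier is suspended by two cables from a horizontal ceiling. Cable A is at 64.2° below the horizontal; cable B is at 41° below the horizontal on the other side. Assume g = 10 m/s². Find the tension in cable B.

T_B ≈ 442 N

Weight W = 97.9 × 10 = 979 N acts straight down.
Horizontal: T_A cos 64.2° = T_B cos 41°  →  T_A = 1.734 T_B.
Vertical: T_A sin 64.2° + T_B sin 41° = 979.
Substituting the horizontal relation into the vertical equation gives 2.217 T_B = 979, so T_B = 441.5 N.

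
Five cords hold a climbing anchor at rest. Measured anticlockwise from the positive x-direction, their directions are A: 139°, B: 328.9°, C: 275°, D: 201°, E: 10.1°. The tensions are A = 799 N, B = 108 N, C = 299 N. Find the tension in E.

T_E ≈ 1760 N

Resolve: ΣF_x = 799 cos 139° + 108 cos 328.9° + 299 cos 275° + T_D cos 201° + T_E cos 10.1° = 0.
        ΣF_y = 799 sin 139° + 108 sin 328.9° + 299 sin 275° + T_D sin 201° + T_E sin 10.1° = 0.
The known terms sum to (-484.5, 170.5) N, so -0.9336 T_D + 0.9845 T_E = 484.5 and -0.3584 T_D + 0.1754 T_E = -170.5.
Solving simultaneously: T_D = 1337 N, T_E = 1760 N.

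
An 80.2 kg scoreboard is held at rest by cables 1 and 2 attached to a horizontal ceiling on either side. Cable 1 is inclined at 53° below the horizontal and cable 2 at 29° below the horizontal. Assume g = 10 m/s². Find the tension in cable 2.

Weight W = 80.2 × 10 = 802 N acts straight down.
Horizontal: T_1 cos 53° = T_2 cos 29°  →  T_1 = 1.453 T_2.
Vertical: T_1 sin 53° + T_2 sin 29° = 802.
Substituting the horizontal relation into the vertical equation gives 1.645 T_2 = 802, so T_2 = 487.4 N.

T_2 ≈ 487 N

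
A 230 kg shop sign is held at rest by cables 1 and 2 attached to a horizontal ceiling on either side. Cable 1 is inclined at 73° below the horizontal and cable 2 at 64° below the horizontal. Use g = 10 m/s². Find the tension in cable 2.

Weight W = 230 × 10 = 2300 N acts straight down.
Horizontal: T_1 cos 73° = T_2 cos 64°  →  T_1 = 1.499 T_2.
Vertical: T_1 sin 73° + T_2 sin 64° = 2300.
Substituting the horizontal relation into the vertical equation gives 2.333 T_2 = 2300, so T_2 = 986 N.

T_2 ≈ 986 N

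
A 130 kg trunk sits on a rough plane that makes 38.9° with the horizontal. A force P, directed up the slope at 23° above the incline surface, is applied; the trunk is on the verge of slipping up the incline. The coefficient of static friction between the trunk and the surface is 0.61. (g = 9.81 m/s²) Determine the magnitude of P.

P ≈ 1210 N

On the verge of sliding up the incline, friction equals μN and acts down the slope.
Perpendicular: N + P sin 23° = W cos 38.9° = 992.5 N.
Along incline: P cos 23° = W sin 38.9° + μN  with W sin 38.9° = 800.8 N.
Solving the pair for P and N: P = 1213 N, N = 518.3 N (and f = μN = 316.2 N).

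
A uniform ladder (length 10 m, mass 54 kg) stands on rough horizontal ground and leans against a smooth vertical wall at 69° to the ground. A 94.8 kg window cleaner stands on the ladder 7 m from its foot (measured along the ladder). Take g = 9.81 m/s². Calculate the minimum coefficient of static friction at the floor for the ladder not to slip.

μ_min ≈ 0.241

ΣF_y = 0: N_floor = 54×9.81 + 94.8×9.81 = 1459.7 N.
Torques about the foot: N_wall · 10 sin 69° = 54×9.81×5 cos 69° + 94.8×9.81×7 cos 69° → N_wall = 351.57 N.
ΣF_x = 0: f_floor = N_wall = 351.57 N.
μ_min = f_floor / N_floor = 351.57 / 1459.7 = 0.2408.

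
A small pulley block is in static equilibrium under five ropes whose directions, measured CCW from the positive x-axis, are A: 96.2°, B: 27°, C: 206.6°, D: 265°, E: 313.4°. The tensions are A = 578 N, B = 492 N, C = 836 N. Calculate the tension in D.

Resolve: ΣF_x = 578 cos 96.2° + 492 cos 27° + 836 cos 206.6° + T_D cos 265° + T_E cos 313.4° = 0.
        ΣF_y = 578 sin 96.2° + 492 sin 27° + 836 sin 206.6° + T_D sin 265° + T_E sin 313.4° = 0.
The known terms sum to (-371.6, 423.7) N, so -0.0872 T_D + 0.6871 T_E = 371.6 and -0.9962 T_D − 0.7266 T_E = -423.7.
Solving simultaneously: T_D = 28.25 N, T_E = 544.4 N.

T_D ≈ 28.2 N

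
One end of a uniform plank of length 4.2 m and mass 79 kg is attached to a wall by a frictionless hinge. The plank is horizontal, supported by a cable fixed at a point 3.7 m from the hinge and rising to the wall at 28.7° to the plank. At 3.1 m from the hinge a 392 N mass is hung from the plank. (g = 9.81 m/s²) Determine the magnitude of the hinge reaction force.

Take torques about the hinge: T sin 28.7° · 3.7 = 79×9.81×2.1 + 392×3.1 = 2842.7 N·m.
So T = 2842.7 / (0.4802 × 3.7) = 1599.9 N.
ΣF_x = 0: H_x = T cos 28.7° = 1403.3 N.
ΣF_y = 0: H_y = (79×9.81 + 392) − T sin 28.7° = 1167 − 768.29 = 398.7 N.
|H| = √(H_x² + H_y²) = √((1403.3)² + (398.7)²) = 1458.9 N.

|H| ≈ 1460 N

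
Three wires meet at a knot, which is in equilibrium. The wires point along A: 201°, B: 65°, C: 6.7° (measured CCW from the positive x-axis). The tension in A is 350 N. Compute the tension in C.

Resolve: ΣF_x = 350 cos 201° + T_B cos 65° + T_C cos 6.7° = 0.
        ΣF_y = 350 sin 201° + T_B sin 65° + T_C sin 6.7° = 0.
The known terms sum to (-326.8, -125.4) N, so 0.4226 T_B + 0.9932 T_C = 326.8 and 0.9063 T_B + 0.1167 T_C = 125.4.
Solving simultaneously: T_B = 101.6 N, T_C = 285.8 N.

T_C ≈ 286 N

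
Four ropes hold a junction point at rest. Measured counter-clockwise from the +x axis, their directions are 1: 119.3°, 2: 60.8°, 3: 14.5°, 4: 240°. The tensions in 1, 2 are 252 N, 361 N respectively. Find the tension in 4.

Resolve: ΣF_x = 252 cos 119.3° + 361 cos 60.8° + T_3 cos 14.5° + T_4 cos 240° = 0.
        ΣF_y = 252 sin 119.3° + 361 sin 60.8° + T_3 sin 14.5° + T_4 sin 240° = 0.
The known terms sum to (52.79, 534.9) N, so 0.9681 T_3 − 0.5000 T_4 = -52.79 and 0.2504 T_3 − 0.8660 T_4 = -534.9.
Solving simultaneously: T_3 = 310.9 N, T_4 = 707.5 N.

T_4 ≈ 708 N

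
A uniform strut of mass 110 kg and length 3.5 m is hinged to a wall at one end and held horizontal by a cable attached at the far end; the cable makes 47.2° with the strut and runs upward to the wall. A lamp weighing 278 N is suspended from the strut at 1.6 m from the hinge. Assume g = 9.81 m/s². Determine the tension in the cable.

Take torques about the hinge: T sin 47.2° · 3.5 = 110×9.81×1.75 + 278×1.6 = 2333.2 N·m.
So T = 2333.2 / (0.7337 × 3.5) = 908.56 N.

T ≈ 909 N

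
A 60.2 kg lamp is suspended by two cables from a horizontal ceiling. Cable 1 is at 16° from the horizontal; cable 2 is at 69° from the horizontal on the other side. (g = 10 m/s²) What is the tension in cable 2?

T_2 ≈ 581 N

Weight W = 60.2 × 10 = 602 N acts straight down.
Horizontal: T_1 cos 16° = T_2 cos 69°  →  T_1 = 0.3728 T_2.
Vertical: T_1 sin 16° + T_2 sin 69° = 602.
Substituting the horizontal relation into the vertical equation gives 1.036 T_2 = 602, so T_2 = 580.9 N.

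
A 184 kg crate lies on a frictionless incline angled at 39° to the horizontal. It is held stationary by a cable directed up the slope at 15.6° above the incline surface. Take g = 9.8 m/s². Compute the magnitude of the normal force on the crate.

N ≈ 1080 N

Take axes along and perpendicular to the incline. Weight components: W sin 39° = 1135 N down-slope, W cos 39° = 1401 N into the surface.
Along incline: T cos 15.6° = W sin 39° → T = 1178 N.
Perpendicular: N = W cos 39° − T sin 15.6° = 1085 N.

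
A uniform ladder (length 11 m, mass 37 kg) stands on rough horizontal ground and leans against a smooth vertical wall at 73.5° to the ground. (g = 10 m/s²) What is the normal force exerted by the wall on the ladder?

Torques about the foot: N_wall · 11 sin 73.5° = 37×10×5.5 cos 73.5° → N_wall = 54.799 N.

N_wall ≈ 54.8 N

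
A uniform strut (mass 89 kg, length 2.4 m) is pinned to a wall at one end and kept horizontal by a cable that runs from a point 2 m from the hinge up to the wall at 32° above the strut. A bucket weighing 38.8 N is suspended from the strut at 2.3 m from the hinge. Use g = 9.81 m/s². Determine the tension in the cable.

T ≈ 1070 N

Take torques about the hinge: T sin 32° · 2 = 89×9.81×1.2 + 38.8×2.3 = 1136.9 N·m.
So T = 1136.9 / (0.5299 × 2) = 1072.8 N.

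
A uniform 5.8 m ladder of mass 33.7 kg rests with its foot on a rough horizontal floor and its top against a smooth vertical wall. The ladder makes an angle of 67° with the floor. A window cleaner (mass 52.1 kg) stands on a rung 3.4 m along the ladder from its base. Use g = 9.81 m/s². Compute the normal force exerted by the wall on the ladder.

N_wall ≈ 197 N

Torques about the foot: N_wall · 5.8 sin 67° = 33.7×9.81×2.9 cos 67° + 52.1×9.81×3.4 cos 67° → N_wall = 197.34 N.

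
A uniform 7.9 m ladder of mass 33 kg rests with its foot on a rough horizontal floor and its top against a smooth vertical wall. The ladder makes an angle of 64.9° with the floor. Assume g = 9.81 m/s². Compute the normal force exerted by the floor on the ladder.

ΣF_y = 0: N_floor = 33×9.81 = 323.73 N.

N_floor ≈ 324 N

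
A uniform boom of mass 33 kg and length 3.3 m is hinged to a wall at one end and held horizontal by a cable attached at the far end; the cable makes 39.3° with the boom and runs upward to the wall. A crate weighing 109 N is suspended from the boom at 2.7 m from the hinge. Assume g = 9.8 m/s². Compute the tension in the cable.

T ≈ 396 N

Take torques about the hinge: T sin 39.3° · 3.3 = 33×9.8×1.65 + 109×2.7 = 827.91 N·m.
So T = 827.91 / (0.6334 × 3.3) = 396.1 N.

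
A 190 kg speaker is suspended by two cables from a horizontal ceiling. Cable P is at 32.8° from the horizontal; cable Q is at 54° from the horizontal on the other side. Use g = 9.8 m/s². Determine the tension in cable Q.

Weight W = 190 × 9.8 = 1862 N acts straight down.
Horizontal: T_P cos 32.8° = T_Q cos 54°  →  T_P = 0.6993 T_Q.
Vertical: T_P sin 32.8° + T_Q sin 54° = 1862.
Substituting the horizontal relation into the vertical equation gives 1.188 T_Q = 1862, so T_Q = 1568 N.

T_Q ≈ 1570 N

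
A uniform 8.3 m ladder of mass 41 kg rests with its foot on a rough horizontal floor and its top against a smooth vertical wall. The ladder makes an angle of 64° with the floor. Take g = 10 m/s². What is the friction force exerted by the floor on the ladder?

f ≈ 100 N

Torques about the foot: N_wall · 8.3 sin 64° = 41×10×4.15 cos 64° → N_wall = 99.985 N.
ΣF_x = 0: f_floor = N_wall = 99.985 N.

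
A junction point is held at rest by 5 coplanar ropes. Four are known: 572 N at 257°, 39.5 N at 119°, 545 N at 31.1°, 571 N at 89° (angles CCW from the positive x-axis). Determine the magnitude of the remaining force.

Sum the known components: ΣF_x = 328.8 N, ΣF_y = 329.6 N.
For equilibrium the remaining force must supply (−ΣF_x, −ΣF_y) = (-328.8, -329.6) N.
Magnitude = √((-328.8)² + (-329.6)²) = 465.6 N; direction = atan2(-329.6, -328.8) = 225.1°.

F ≈ 466 N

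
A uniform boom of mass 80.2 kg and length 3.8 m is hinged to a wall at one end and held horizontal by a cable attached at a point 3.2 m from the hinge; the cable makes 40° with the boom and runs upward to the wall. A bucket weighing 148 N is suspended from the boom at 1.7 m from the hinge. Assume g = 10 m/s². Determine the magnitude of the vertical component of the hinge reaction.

|H_y| ≈ 395 N

Take torques about the hinge: T sin 40° · 3.2 = 80.2×10×1.9 + 148×1.7 = 1775.4 N·m.
So T = 1775.4 / (0.6428 × 3.2) = 863.14 N.
ΣF_y = 0: H_y = (80.2×10 + 148) − T sin 40° = 950 − 554.81 = 395.19 N.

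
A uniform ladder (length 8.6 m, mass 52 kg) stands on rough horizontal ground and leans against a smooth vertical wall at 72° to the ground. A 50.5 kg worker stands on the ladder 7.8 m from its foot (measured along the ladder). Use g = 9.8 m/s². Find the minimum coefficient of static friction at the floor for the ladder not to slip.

ΣF_y = 0: N_floor = 52×9.8 + 50.5×9.8 = 1004.5 N.
Torques about the foot: N_wall · 8.6 sin 72° = 52×9.8×4.3 cos 72° + 50.5×9.8×7.8 cos 72° → N_wall = 228.63 N.
ΣF_x = 0: f_floor = N_wall = 228.63 N.
μ_min = f_floor / N_floor = 228.63 / 1004.5 = 0.2276.

μ_min ≈ 0.228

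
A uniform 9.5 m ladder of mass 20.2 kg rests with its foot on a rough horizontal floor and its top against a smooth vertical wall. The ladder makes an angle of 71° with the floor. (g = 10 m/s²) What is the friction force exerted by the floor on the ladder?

Torques about the foot: N_wall · 9.5 sin 71° = 20.2×10×4.75 cos 71° → N_wall = 34.777 N.
ΣF_x = 0: f_floor = N_wall = 34.777 N.

f ≈ 34.8 N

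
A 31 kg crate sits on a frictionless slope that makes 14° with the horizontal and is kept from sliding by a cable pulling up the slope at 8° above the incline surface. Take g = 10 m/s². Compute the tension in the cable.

T ≈ 75.7 N

Take axes along and perpendicular to the incline. Weight components: W sin 14° = 75 N down-slope, W cos 14° = 300.8 N into the surface.
Along incline: T cos 8° = W sin 14° → T = 75.73 N.
Perpendicular: N = W cos 14° − T sin 8° = 290.3 N.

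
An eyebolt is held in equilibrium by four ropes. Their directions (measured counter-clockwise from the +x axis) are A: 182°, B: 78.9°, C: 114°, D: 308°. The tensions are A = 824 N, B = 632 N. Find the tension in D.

T_D ≈ 1660 N

Resolve: ΣF_x = 824 cos 182° + 632 cos 78.9° + T_C cos 114° + T_D cos 308° = 0.
        ΣF_y = 824 sin 182° + 632 sin 78.9° + T_C sin 114° + T_D sin 308° = 0.
The known terms sum to (-701.8, 591.4) N, so -0.4067 T_C + 0.6157 T_D = 701.8 and 0.9135 T_C − 0.7880 T_D = -591.4.
Solving simultaneously: T_C = 781 N, T_D = 1656 N.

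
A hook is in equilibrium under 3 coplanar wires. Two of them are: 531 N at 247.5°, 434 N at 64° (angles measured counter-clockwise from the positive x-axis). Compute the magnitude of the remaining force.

F ≈ 101 N

Sum the known components: ΣF_x = -12.95 N, ΣF_y = -100.5 N.
For equilibrium the remaining force must supply (−ΣF_x, −ΣF_y) = (12.95, 100.5) N.
Magnitude = √((12.95)² + (100.5)²) = 101.3 N; direction = atan2(100.5, 12.95) = 82.7°.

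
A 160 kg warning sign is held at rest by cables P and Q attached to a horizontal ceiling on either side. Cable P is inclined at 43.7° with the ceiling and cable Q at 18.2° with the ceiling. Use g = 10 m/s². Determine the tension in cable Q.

Weight W = 160 × 10 = 1600 N acts straight down.
Horizontal: T_P cos 43.7° = T_Q cos 18.2°  →  T_P = 1.314 T_Q.
Vertical: T_P sin 43.7° + T_Q sin 18.2° = 1600.
Substituting the horizontal relation into the vertical equation gives 1.22 T_Q = 1600, so T_Q = 1311 N.

T_Q ≈ 1310 N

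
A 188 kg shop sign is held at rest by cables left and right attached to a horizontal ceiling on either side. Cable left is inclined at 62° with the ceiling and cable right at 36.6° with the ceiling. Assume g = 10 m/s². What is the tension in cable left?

T_left ≈ 1530 N

Weight W = 188 × 10 = 1880 N acts straight down.
Horizontal: T_left cos 62° = T_right cos 36.6°  →  T_right = 0.5848 T_left.
Vertical: T_left sin 62° + T_right sin 36.6° = 1880.
Substituting the horizontal relation into the vertical equation gives 1.232 T_left = 1880, so T_left = 1526 N.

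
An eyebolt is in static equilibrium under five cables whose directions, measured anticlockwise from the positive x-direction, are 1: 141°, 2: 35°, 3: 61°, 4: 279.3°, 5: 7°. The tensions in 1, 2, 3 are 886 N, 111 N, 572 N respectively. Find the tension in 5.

T_5 ≈ 135 N

Resolve: ΣF_x = 886 cos 141° + 111 cos 35° + 572 cos 61° + T_4 cos 279.3° + T_5 cos 7° = 0.
        ΣF_y = 886 sin 141° + 111 sin 35° + 572 sin 61° + T_4 sin 279.3° + T_5 sin 7° = 0.
The known terms sum to (-320.3, 1122) N, so 0.1616 T_4 + 0.9925 T_5 = 320.3 and -0.9869 T_4 + 0.1219 T_5 = -1122.
Solving simultaneously: T_4 = 1153 N, T_5 = 135 N.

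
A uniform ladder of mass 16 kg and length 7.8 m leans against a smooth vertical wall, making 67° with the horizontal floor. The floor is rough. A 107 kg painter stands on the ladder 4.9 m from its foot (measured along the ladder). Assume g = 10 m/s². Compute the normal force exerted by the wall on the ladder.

Torques about the foot: N_wall · 7.8 sin 67° = 16×10×3.9 cos 67° + 107×10×4.9 cos 67° → N_wall = 319.28 N.

N_wall ≈ 319 N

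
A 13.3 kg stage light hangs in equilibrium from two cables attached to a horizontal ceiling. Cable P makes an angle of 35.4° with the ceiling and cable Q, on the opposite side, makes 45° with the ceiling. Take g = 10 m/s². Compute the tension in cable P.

Weight W = 13.3 × 10 = 133 N acts straight down.
Horizontal: T_P cos 35.4° = T_Q cos 45°  →  T_Q = 1.153 T_P.
Vertical: T_P sin 35.4° + T_Q sin 45° = 133.
Substituting the horizontal relation into the vertical equation gives 1.394 T_P = 133, so T_P = 95.38 N.

T_P ≈ 95.4 N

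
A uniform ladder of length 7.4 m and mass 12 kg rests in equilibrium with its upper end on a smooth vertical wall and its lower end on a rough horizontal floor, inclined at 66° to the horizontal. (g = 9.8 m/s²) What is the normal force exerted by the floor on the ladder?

ΣF_y = 0: N_floor = 12×9.8 = 117.6 N.

N_floor ≈ 118 N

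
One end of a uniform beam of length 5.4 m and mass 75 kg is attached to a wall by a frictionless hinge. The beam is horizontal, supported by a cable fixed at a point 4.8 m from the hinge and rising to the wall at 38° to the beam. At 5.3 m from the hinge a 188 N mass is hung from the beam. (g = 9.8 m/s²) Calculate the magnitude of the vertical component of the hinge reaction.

|H_y| ≈ 302 N

Take torques about the hinge: T sin 38° · 4.8 = 75×9.8×2.7 + 188×5.3 = 2980.9 N·m.
So T = 2980.9 / (0.6157 × 4.8) = 1008.7 N.
ΣF_y = 0: H_y = (75×9.8 + 188) − T sin 38° = 923 − 621.02 = 301.98 N.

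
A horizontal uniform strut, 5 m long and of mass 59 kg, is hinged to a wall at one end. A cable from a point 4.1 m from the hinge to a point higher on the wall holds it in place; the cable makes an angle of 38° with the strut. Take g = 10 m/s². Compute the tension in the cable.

Take torques about the hinge: T sin 38° · 4.1 = 59×10×2.5 = 1475 N·m.
So T = 1475 / (0.6157 × 4.1) = 584.34 N.

T ≈ 584 N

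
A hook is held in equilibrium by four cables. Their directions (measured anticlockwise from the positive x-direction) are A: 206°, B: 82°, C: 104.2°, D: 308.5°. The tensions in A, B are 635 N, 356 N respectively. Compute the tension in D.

Resolve: ΣF_x = 635 cos 206° + 356 cos 82° + T_C cos 104.2° + T_D cos 308.5° = 0.
        ΣF_y = 635 sin 206° + 356 sin 82° + T_C sin 104.2° + T_D sin 308.5° = 0.
The known terms sum to (-521.2, 74.17) N, so -0.2453 T_C + 0.6225 T_D = 521.2 and 0.9694 T_C − 0.7826 T_D = -74.17.
Solving simultaneously: T_C = 879 N, T_D = 1184 N.

T_D ≈ 1180 N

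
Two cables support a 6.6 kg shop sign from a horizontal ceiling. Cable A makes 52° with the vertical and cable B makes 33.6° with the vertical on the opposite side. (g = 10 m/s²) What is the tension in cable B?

T_B ≈ 52.2 N

Angles from the horizontal: cable A is 90° − 52° = 38°, cable B is 90° − 33.6° = 56.4°.
Weight W = 6.6 × 10 = 66 N acts straight down.
Horizontal: T_A cos 38° = T_B cos 56.4°  →  T_A = 0.7023 T_B.
Vertical: T_A sin 38° + T_B sin 56.4° = 66.
Substituting the horizontal relation into the vertical equation gives 1.265 T_B = 66, so T_B = 52.16 N.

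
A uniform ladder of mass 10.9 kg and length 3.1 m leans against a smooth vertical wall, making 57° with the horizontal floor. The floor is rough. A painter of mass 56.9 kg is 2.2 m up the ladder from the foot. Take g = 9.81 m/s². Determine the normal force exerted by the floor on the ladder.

N_floor ≈ 665 N

ΣF_y = 0: N_floor = 10.9×9.81 + 56.9×9.81 = 665.12 N.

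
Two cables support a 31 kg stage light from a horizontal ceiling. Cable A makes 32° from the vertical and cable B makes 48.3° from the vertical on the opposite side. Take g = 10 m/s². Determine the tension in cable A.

T_A ≈ 235 N

Angles from the horizontal: cable A is 90° − 32° = 58°, cable B is 90° − 48.3° = 41.7°.
Weight W = 31 × 10 = 310 N acts straight down.
Horizontal: T_A cos 58° = T_B cos 41.7°  →  T_B = 0.7097 T_A.
Vertical: T_A sin 58° + T_B sin 41.7° = 310.
Substituting the horizontal relation into the vertical equation gives 1.32 T_A = 310, so T_A = 234.8 N.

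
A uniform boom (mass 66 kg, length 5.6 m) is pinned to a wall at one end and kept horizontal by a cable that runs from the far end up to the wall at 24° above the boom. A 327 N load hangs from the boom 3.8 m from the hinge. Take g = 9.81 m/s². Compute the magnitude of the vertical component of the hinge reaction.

Take torques about the hinge: T sin 24° · 5.6 = 66×9.81×2.8 + 327×3.8 = 3055.5 N·m.
So T = 3055.5 / (0.4067 × 5.6) = 1341.5 N.
ΣF_y = 0: H_y = (66×9.81 + 327) − T sin 24° = 974.46 − 545.62 = 428.84 N.

|H_y| ≈ 429 N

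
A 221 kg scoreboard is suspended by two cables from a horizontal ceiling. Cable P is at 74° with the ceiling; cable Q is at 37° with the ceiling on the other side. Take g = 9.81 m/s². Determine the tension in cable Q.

T_Q ≈ 640 N

Weight W = 221 × 9.81 = 2168 N acts straight down.
Horizontal: T_P cos 74° = T_Q cos 37°  →  T_P = 2.897 T_Q.
Vertical: T_P sin 74° + T_Q sin 37° = 2168.
Substituting the horizontal relation into the vertical equation gives 3.387 T_Q = 2168, so T_Q = 640.1 N.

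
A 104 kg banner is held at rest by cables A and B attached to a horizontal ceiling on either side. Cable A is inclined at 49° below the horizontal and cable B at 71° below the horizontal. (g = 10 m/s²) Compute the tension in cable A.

T_A ≈ 391 N

Weight W = 104 × 10 = 1040 N acts straight down.
Horizontal: T_A cos 49° = T_B cos 71°  →  T_B = 2.015 T_A.
Vertical: T_A sin 49° + T_B sin 71° = 1040.
Substituting the horizontal relation into the vertical equation gives 2.66 T_A = 1040, so T_A = 391 N.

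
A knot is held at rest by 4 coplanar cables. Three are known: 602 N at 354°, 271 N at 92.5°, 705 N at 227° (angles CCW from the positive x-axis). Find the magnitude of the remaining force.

Sum the known components: ΣF_x = 106.1 N, ΣF_y = -307.8 N.
For equilibrium the remaining force must supply (−ΣF_x, −ΣF_y) = (-106.1, 307.8) N.
Magnitude = √((-106.1)² + (307.8)²) = 325.6 N; direction = atan2(307.8, -106.1) = 109.0°.

F ≈ 326 N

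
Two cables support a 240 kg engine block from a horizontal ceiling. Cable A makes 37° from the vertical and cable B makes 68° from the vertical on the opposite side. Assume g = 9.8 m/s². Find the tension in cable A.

T_A ≈ 2260 N

Angles from the horizontal: cable A is 90° − 37° = 53°, cable B is 90° − 68° = 22°.
Weight W = 240 × 9.8 = 2352 N acts straight down.
Horizontal: T_A cos 53° = T_B cos 22°  →  T_B = 0.6491 T_A.
Vertical: T_A sin 53° + T_B sin 22° = 2352.
Substituting the horizontal relation into the vertical equation gives 1.042 T_A = 2352, so T_A = 2258 N.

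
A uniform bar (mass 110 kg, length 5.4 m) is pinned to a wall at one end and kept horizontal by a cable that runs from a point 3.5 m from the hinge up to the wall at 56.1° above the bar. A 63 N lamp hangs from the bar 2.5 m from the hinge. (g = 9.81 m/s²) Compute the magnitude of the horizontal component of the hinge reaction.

H_x ≈ 590 N

Take torques about the hinge: T sin 56.1° · 3.5 = 110×9.81×2.7 + 63×2.5 = 3071.1 N·m.
So T = 3071.1 / (0.8300 × 3.5) = 1057.2 N.
ΣF_x = 0: H_x = T cos 56.1° = 589.62 N.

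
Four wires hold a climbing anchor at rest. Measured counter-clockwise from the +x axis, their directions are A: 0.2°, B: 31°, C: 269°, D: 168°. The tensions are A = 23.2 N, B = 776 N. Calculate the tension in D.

T_D ≈ 694 N

Resolve: ΣF_x = 23.2 cos 0.2° + 776 cos 31° + T_C cos 269° + T_D cos 168° = 0.
        ΣF_y = 23.2 sin 0.2° + 776 sin 31° + T_C sin 269° + T_D sin 168° = 0.
The known terms sum to (688.4, 399.8) N, so -0.0175 T_C − 0.9781 T_D = -688.4 and -0.9998 T_C + 0.2079 T_D = -399.8.
Solving simultaneously: T_C = 544.1 N, T_D = 694 N.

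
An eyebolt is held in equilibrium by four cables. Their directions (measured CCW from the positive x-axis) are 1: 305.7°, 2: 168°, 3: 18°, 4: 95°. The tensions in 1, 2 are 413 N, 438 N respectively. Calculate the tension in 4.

T_4 ≈ 179 N

Resolve: ΣF_x = 413 cos 305.7° + 438 cos 168° + T_3 cos 18° + T_4 cos 95° = 0.
        ΣF_y = 413 sin 305.7° + 438 sin 168° + T_3 sin 18° + T_4 sin 95° = 0.
The known terms sum to (-187.4, -244.3) N, so 0.9511 T_3 − 0.0872 T_4 = 187.4 and 0.3090 T_3 + 0.9962 T_4 = 244.3.
Solving simultaneously: T_3 = 213.5 N, T_4 = 179 N.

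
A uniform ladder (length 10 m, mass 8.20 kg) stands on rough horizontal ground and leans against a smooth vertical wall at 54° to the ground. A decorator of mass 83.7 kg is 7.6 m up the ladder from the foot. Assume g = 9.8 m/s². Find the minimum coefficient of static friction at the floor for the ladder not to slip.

ΣF_y = 0: N_floor = 8.20×9.8 + 83.7×9.8 = 900.62 N.
Torques about the foot: N_wall · 10 sin 54° = 8.20×9.8×5 cos 54° + 83.7×9.8×7.6 cos 54° → N_wall = 482.12 N.
ΣF_x = 0: f_floor = N_wall = 482.12 N.
μ_min = f_floor / N_floor = 482.12 / 900.62 = 0.5353.

μ_min ≈ 0.535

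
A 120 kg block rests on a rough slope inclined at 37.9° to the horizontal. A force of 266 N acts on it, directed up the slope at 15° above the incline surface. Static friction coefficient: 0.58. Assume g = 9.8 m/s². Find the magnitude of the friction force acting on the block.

Axes along / perpendicular to the incline. W sin 37.9° = 722.4 N down-slope; W cos 37.9° = 928 N into the surface.
Perpendicular: N = W cos 37.9° − P sin 15° = 928 − 68.85 = 859.1 N.
Along incline: P cos 15° + f = W sin 37.9° (friction acts up-slope) → f = 722.4 − 256.9 = 465.5 N.
|f| = 465.5 N ≤ μN = 498.3 N, so the block is indeed static.

f ≈ 465 N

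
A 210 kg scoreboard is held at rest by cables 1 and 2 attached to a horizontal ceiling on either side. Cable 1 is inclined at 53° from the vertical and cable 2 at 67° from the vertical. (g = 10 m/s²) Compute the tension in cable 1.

Angles from the horizontal: cable 1 is 90° − 53° = 37°, cable 2 is 90° − 67° = 23°.
Weight W = 210 × 10 = 2100 N acts straight down.
Horizontal: T_1 cos 37° = T_2 cos 23°  →  T_2 = 0.8676 T_1.
Vertical: T_1 sin 37° + T_2 sin 23° = 2100.
Substituting the horizontal relation into the vertical equation gives 0.9408 T_1 = 2100, so T_1 = 2232 N.

T_1 ≈ 2230 N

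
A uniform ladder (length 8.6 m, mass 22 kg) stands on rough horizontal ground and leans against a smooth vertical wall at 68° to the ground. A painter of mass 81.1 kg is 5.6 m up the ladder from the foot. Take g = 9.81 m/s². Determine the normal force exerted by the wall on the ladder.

Torques about the foot: N_wall · 8.6 sin 68° = 22×9.81×4.3 cos 68° + 81.1×9.81×5.6 cos 68° → N_wall = 252.91 N.

N_wall ≈ 253 N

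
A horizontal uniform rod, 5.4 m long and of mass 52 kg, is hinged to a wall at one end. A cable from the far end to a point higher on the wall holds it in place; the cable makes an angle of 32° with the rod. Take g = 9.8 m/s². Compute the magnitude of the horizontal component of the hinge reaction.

H_x ≈ 408 N

Take torques about the hinge: T sin 32° · 5.4 = 52×9.8×2.7 = 1375.9 N·m.
So T = 1375.9 / (0.5299 × 5.4) = 480.83 N.
ΣF_x = 0: H_x = T cos 32° = 407.77 N.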